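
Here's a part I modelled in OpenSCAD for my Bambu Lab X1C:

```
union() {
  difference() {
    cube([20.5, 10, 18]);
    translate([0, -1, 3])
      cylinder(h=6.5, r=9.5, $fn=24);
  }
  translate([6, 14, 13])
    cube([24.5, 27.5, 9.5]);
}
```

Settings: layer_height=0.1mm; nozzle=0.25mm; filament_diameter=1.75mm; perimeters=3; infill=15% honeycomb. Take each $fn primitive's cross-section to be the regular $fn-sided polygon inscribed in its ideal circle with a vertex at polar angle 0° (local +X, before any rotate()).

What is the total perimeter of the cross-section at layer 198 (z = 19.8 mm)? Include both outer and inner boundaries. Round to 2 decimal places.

At z = 19.8 mm: the cube is not intersected at this z (z outside [0, 18]); the cylinder at (0, -1) is not intersected at this z (z outside [3, 9.5]); Taking the first minus the rest: the first operand is absent here, so nothing remains; the cube at (6, 14) is present — its section is the full 24.5×27.5 rectangle (perimeter 104.00 mm); Merging all regions: only the 24.5×27.5 cube at (6, 14) is present, so the union is just that shape — boundary = 104.00 mm. Overall, the cross-section is a single solid region. Total boundary length (outer) = 104.00 mm.

104.00 mm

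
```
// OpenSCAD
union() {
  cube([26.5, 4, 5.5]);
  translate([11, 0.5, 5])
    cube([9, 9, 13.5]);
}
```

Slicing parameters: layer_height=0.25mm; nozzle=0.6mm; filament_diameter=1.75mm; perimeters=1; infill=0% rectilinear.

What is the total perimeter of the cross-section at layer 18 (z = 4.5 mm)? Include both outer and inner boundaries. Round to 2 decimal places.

61.00 mm

At z = 4.5 mm: the cube (footprint 26.5×4) is included at this height (perimeter 61.00 mm); the cube at (11, 0.5) does not reach this height (z outside [5, 18.5]); Combining (union): only the 26.5×4 cube is present, so the union is just that shape — boundary = 61.00 mm. Overall, the cross-section is a single solid region. Total boundary length (outer) = 61.00 mm.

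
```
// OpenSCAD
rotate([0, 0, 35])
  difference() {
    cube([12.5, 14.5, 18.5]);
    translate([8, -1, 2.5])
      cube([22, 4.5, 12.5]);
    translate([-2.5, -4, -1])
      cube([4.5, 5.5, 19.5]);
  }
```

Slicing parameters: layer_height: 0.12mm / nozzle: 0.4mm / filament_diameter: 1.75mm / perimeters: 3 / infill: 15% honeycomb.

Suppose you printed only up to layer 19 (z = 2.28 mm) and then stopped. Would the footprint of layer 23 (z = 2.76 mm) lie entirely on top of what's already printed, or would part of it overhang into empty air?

Compare the two slices. At z = 2.28: the cube (footprint 12.5×14.5) is included at this height (area 181.25 mm²); the cube at (8, -1) is not intersected at this z (z outside [2.5, 15]); the cube at (-2.5, -4) is present — its section is the full 4.5×5.5 rectangle (area 24.75 mm²); Taking the first minus the rest: starting from the 12.5×14.5 cube (181.25 mm²), the 4.5×5.5 cube at (-2.5, -4) partially overlaps it — only the 3.00 mm² overlap (of its 24.75 mm²) is removed, clipping the outline — area = 178.25 mm²; (rotated 35° about Z; rotation is an isometry so areas/perimeters/island counts are preserved). At z = 2.76: the cube (footprint 12.5×14.5) is included at this height (area 181.25 mm²); the 22×4.5 cube at (8, -1) contributes its full rectangle (area 99.00 mm²); the cube at (-2.5, -4) (footprint 4.5×5.5) is included at this height (area 24.75 mm²); Subtracting the remaining from the first: starting from the 12.5×14.5 cube (181.25 mm²), the 22×4.5 cube at (8, -1) partially overlaps it — only the 15.75 mm² overlap (of its 99.00 mm²) is removed, clipping the outline; the 4.5×5.5 cube at (-2.5, -4) partially overlaps it — only the 3.00 mm² overlap (of its 24.75 mm²) is removed, clipping the outline — area = 162.50 mm²; (whole slice rotated 35° about Z — lengths, areas and connectivity unchanged). Checking containment: the cross-section at z = 2.76 is a subset of the cross-section at z = 2.28.

entirely on top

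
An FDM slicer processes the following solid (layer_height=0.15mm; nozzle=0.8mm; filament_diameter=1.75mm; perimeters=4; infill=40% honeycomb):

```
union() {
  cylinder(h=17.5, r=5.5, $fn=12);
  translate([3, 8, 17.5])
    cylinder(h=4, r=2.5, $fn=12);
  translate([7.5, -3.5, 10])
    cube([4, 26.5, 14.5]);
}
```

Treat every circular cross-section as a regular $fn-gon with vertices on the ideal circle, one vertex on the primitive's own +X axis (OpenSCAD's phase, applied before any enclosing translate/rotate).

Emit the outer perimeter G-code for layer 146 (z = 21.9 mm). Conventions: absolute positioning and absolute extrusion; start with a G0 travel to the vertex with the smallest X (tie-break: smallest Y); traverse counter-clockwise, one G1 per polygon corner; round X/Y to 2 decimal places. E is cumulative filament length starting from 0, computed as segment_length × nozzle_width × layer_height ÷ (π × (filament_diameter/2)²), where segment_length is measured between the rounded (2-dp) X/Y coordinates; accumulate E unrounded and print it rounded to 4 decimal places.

G0 X7.50 Y-3.50 Z21.90
G1 X11.50 Y-3.50 E0.1996
G1 X11.50 Y23.00 E1.5217
G1 X7.50 Y23.00 E1.7212
G1 X7.50 Y-3.50 E3.0433

At z = 21.9 mm: the cylinder does not reach this height (z outside [0, 17.5]); the cylinder at (3, 8) is not intersected at this z (z outside [17.5, 21.5]); the 4×26.5 cube at (7.5, -3.5) contributes its full rectangle; Taking the union: only the 4×26.5 cube at (7.5, -3.5) is present, so the union is just that shape — 1 connected region. The outline is a single polygon with 4 vertices. Extrusion per mm of travel: 0.8 × 0.15 / (π × 0.875²) = 0.049890. Accumulating E over each segment gives final E = 3.0433.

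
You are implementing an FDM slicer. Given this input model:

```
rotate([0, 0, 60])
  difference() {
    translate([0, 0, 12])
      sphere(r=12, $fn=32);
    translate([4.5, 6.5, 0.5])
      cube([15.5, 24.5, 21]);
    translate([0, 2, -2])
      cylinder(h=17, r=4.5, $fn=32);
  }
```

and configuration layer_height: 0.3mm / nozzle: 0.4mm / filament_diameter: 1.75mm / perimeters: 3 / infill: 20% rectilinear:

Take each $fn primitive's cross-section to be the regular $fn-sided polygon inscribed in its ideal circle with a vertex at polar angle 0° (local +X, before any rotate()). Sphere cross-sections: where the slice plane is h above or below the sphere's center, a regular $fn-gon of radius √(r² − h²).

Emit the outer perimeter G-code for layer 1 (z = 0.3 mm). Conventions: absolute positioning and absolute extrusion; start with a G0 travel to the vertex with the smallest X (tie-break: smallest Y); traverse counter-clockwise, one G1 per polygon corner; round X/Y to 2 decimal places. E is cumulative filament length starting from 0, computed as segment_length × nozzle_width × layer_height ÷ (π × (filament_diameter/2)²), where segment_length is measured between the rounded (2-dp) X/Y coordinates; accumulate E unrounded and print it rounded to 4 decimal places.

At z = 0.3 mm: the r=12 sphere contributes a regular 32-gon of circumradius √(12²−11.7²) = 2.666; the cube at (4.5, 6.5) is absent (z outside [0.5, 21.5]); the r=4.5 cylinder at (0, 2) gives a regular 32-gon of circumradius 4.5 (constant along its height); Subtracting the remaining from the first: starting from the r=12 sphere, the r=4.5 cylinder at (0, 2) partially overlaps it — only the 21.86 mm² overlap (of its 63.21 mm²) is removed, clipping the outline — 1 connected region; (whole slice rotated 60° about Z — lengths, areas and connectivity unchanged). The outline is a single polygon with 10 vertices. Extrusion per mm of travel: 0.4 × 0.3 / (π × 0.875²) = 0.049890. Accumulating E over each segment gives final E = 0.2948.

G0 X1.24 Y-2.36 Z0.30
G1 X1.62 Y-2.12 E0.0224
G1 X2.00 Y-1.76 E0.0485
G1 X2.31 Y-1.33 E0.0750
G1 X2.52 Y-0.86 E0.1007
G1 X2.64 Y-0.35 E0.1268
G1 X2.66 Y0.11 E0.1498
G1 X2.53 Y-0.45 E0.1785
G1 X2.17 Y-1.25 E0.2222
G1 X1.65 Y-1.97 E0.2665
G1 X1.24 Y-2.36 E0.2948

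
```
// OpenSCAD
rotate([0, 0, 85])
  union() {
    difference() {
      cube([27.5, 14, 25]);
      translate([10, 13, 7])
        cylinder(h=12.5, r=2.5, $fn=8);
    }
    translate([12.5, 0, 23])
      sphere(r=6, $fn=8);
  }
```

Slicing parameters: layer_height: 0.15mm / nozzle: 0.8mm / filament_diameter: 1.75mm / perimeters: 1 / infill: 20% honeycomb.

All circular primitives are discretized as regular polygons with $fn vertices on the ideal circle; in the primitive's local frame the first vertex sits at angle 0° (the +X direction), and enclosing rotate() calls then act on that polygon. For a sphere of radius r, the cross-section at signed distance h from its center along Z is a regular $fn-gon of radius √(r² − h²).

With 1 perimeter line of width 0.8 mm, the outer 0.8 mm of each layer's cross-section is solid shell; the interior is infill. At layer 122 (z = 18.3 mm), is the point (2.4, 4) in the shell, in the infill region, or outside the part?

At z = 18.3 mm: the cube (footprint 27.5×14) is included at this height; the cylinder at (10, 13): section is a regular 8-gon, circumradius r=2.5; Subtracting the remaining from the first: starting from the 27.5×14 cube, the r=2.5 cylinder at (10, 13) partially overlaps it — only the 13.42 mm² overlap (of its 17.68 mm²) is removed, clipping the outline — 1 connected region; the r=6 sphere at (12.5, 0) slices to a regular 8-gon of circumradius 3.730 (√(r²−h²) with h=4.7 from center); Combining (union): the regions partially overlap (shared area 19.67 mm²), so overlapping operands fuse into one piece — 1 connected region; (rotated 85° about Z; rotation is an isometry so areas/perimeters/island counts are preserved). Overall, the cross-section is a single solid region. Undo the 85° rotation: the query point maps to (4.194, -2.042) in the un-rotated model frame. The nearest boundary edge runs (8.77, 0.00)→(0.00, 0.00); distance from the point to it = 2.04 mm. The point is not inside any of the regions above, so it lies outside the cross-section (2.04 mm from the nearest boundary).

outside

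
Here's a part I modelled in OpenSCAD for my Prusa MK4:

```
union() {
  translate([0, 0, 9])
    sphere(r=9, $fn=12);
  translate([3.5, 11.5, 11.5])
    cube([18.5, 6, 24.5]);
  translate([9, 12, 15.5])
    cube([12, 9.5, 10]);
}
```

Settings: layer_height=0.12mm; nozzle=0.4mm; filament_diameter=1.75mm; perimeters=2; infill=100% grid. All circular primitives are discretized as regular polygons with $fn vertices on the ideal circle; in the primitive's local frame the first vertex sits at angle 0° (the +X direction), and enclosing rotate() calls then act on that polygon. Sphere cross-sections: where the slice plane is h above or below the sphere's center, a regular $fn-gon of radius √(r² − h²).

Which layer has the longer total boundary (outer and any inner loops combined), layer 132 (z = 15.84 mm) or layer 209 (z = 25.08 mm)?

Layer 132 (z = 15.84): the r=9 sphere contributes a regular 12-gon of circumradius √(9²−6.84²) = 5.849 (perimeter = 2·12·5.849·sin(180°/12) = 36.33 mm); the cube at (3.5, 11.5) (footprint 18.5×6) is included at this height (perimeter 49.00 mm); the 12×9.5 cube at (9, 12) contributes its full rectangle (perimeter 43.00 mm); Combining (union): the regions partially overlap (shared area 66.00 mm²), so the edge portions inside another operand are dropped and the merged outline is re-measured after clipping — boundary = 93.33 mm. So its perimeter = 93.33 mm. Layer 209 (z = 25.08): the sphere is absent (|z−center|=16.080 > r=9); the 18.5×6 cube at (3.5, 11.5) contributes its full rectangle (perimeter 49.00 mm); the cube at (9, 12) (footprint 12×9.5) is included at this height (perimeter 43.00 mm); Combining (union): the regions partially overlap (shared area 66.00 mm²), so the edge portions inside another operand are dropped and the merged outline is re-measured after clipping — boundary = 57.00 mm. So its perimeter = 57.00 mm. Layer 132 is larger (93.33 vs 57.00 mm).

layer 132 (z = 15.84 mm)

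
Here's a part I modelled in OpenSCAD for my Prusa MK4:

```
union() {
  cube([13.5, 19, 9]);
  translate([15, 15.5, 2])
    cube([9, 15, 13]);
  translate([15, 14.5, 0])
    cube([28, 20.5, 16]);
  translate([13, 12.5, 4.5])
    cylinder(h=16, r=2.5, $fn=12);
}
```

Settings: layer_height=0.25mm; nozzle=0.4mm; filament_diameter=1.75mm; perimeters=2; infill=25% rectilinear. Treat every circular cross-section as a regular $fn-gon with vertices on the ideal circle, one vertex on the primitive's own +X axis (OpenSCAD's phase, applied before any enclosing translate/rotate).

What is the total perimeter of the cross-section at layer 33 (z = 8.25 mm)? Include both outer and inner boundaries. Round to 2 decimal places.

At z = 8.25 mm: the cube (footprint 13.5×19) is included at this height (perimeter 65.00 mm); the cube at (15, 15.5) (footprint 9×15) is included at this height (perimeter 48.00 mm); the cube at (15, 14.5) (footprint 28×20.5) is included at this height (perimeter 97.00 mm); the cylinder at (13, 12.5): section is a regular 12-gon, circumradius r=2.5 (perimeter = 2·12·2.500·sin(180°/12) = 15.53 mm); Merging all regions: the regions partially overlap (shared area 146.81 mm²), so the edge portions inside another operand are dropped and the merged outline is re-measured after clipping — boundary = 164.00 mm. Overall, the cross-section has 2 separate islands. Total boundary length (outer) = 164.00 mm.

164.00 mm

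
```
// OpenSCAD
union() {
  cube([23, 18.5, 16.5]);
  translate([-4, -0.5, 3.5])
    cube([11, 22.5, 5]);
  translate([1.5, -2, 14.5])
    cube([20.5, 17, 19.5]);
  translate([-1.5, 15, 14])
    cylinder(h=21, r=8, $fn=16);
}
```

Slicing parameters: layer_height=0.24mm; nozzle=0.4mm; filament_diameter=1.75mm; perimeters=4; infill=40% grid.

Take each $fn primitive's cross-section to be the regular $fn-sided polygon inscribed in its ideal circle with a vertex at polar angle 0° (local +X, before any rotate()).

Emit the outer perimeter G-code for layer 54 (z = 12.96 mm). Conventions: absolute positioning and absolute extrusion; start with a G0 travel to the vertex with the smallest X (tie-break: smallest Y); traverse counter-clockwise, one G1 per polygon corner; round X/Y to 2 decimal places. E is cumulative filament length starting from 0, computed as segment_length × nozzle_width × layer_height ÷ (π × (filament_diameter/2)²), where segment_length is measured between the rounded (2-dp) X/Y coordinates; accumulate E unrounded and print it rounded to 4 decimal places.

G0 X0.00 Y0.00 Z12.96
G1 X23.00 Y0.00 E0.9180
G1 X23.00 Y18.50 E1.6564
G1 X0.00 Y18.50 E2.5743
G1 X0.00 Y0.00 E3.3127

At z = 12.96 mm: the 23×18.5 cube contributes its full rectangle; the cube at (-4, -0.5) is absent (z outside [3.5, 8.5]); the cube at (1.5, -2) does not reach this height (z outside [14.5, 34]); the cylinder at (-1.5, 15) is not intersected at this z (z outside [14, 35]); Taking the union: only the 23×18.5 cube is present, so the union is just that shape — 1 connected region. The outline is a single polygon with 4 vertices. Extrusion per mm of travel: 0.4 × 0.24 / (π × 0.875²) = 0.039912. Accumulating E over each segment gives final E = 3.3127.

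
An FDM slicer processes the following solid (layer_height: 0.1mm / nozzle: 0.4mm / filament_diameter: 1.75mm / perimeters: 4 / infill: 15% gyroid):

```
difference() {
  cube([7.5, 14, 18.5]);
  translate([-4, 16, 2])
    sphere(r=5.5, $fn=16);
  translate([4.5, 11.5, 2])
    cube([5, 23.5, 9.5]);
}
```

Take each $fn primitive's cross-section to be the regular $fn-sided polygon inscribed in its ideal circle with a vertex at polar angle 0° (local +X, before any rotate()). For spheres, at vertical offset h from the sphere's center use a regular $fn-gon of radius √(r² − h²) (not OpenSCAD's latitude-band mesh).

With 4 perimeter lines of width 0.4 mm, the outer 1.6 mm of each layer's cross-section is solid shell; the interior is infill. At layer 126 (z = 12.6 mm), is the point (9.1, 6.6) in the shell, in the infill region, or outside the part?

At z = 12.6 mm: the cube (footprint 7.5×14) is included at this height; the sphere at (-4, 16) is not intersected at this z (|z−center|=10.600 > r=5.5); the cube at (4.5, 11.5) is not intersected at this z (z outside [2, 11.5]); Subtracting the remaining from the first: none of the subtracted shapes is present at this height, so the 7.5×14 cube is unchanged — 1 connected region. Overall, the cross-section is a single solid region. The nearest boundary edge runs (7.50, 0.00)→(7.50, 14.00); distance from the point to it = 1.60 mm. The point is not inside any of the regions above, so it lies outside the cross-section (1.60 mm from the nearest boundary).

outside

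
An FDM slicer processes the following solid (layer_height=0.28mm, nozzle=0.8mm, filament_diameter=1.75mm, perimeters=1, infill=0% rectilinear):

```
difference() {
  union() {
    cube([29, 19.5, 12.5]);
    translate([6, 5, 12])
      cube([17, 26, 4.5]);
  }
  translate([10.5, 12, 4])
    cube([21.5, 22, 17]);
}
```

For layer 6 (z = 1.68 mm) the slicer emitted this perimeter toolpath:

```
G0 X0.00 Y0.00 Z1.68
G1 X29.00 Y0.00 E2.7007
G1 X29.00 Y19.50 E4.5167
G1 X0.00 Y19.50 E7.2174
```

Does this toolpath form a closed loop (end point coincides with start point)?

Start point (G0): (0.00, 0.00). End point (last G1): the path does not return to the start — open.

no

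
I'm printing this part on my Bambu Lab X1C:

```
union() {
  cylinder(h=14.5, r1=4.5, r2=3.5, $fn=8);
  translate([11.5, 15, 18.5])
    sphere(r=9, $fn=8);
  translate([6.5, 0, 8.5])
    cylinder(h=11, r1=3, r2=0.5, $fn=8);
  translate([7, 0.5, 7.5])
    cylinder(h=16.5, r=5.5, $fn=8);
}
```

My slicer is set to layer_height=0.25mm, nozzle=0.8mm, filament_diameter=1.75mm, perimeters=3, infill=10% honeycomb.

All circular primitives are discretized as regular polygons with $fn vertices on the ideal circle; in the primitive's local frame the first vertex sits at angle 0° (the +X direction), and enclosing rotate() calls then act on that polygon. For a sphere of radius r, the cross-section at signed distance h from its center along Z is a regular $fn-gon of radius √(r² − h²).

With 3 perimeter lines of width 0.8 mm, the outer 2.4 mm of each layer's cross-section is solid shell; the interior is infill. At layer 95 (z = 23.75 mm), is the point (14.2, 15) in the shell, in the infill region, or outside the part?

At z = 23.75 mm: the cone does not reach this height (z outside [0, 14.5]); the r=9 sphere at (11.5, 15) contributes a regular 8-gon of circumradius √(9²−5.25²) = 7.310; the cone at (6.5, 0) does not reach this height (z outside [8.5, 19.5]); the cylinder at (7, 0.5): section is a regular 8-gon, circumradius r=5.5; Combining (union): the 2 present regions are separate (no shared area or edge), so areas and boundary lengths simply add and each stays a separate island — 2 connected regions. Overall, the cross-section has 2 separate islands. The nearest boundary edge runs (16.67, 20.17)→(18.81, 15.00); distance from the point to it = 4.26 mm. (Shell/infill is judged within the island containing the point — the largest one.) The point is inside the cross-section and 4.26 mm from the nearest boundary — more than the 2.4 mm shell width (3 × 0.8), so it's in the infill interior.

infill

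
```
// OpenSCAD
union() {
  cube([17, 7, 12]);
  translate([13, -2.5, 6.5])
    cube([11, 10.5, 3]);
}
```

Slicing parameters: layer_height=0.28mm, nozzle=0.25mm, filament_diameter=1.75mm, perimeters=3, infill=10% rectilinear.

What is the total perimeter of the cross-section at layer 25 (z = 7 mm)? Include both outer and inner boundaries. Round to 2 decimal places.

At z = 7 mm: the cube is present — its section is the full 17×7 rectangle (perimeter 48.00 mm); the cube at (13, -2.5) (footprint 11×10.5) is included at this height (perimeter 43.00 mm); Merging all regions: the regions partially overlap (shared area 28.00 mm²), so the edge portions inside another operand are dropped and the merged outline is re-measured after clipping — boundary = 69.00 mm. Overall, the cross-section is a single solid region. Total boundary length (outer) = 69.00 mm.

69.00 mm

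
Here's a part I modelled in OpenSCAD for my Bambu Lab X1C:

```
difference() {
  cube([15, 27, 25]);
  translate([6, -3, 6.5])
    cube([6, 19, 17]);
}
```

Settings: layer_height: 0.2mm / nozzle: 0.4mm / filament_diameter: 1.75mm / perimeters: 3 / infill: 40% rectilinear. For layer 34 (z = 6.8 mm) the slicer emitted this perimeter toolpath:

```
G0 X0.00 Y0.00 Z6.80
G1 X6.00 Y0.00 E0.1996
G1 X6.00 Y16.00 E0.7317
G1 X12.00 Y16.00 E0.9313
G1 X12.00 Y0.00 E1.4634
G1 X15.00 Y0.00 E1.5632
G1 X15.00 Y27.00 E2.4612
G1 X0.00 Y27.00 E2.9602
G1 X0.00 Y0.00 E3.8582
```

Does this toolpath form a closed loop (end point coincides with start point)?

Start point (G0): (0.00, 0.00). End point (last G1): the path returns to the start — closed.

yes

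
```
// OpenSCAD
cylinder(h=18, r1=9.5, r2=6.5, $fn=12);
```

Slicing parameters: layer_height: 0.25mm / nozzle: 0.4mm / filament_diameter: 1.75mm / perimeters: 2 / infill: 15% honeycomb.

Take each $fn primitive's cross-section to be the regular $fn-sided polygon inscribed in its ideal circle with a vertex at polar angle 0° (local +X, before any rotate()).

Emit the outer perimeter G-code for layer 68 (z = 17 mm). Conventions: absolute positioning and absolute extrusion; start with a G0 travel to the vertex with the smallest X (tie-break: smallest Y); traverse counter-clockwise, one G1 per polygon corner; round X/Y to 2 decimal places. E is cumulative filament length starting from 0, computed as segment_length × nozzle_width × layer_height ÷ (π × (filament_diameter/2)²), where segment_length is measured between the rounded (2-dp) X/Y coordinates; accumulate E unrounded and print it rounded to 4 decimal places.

At z = 17 mm: the cone: at t=0.944 of its height the radius interpolates to r₁+(r₂−r₁)t = 6.667, giving a regular 12-gon of that circumradius. The outline is a single polygon with 12 vertices. Extrusion per mm of travel: 0.4 × 0.25 / (π × 0.875²) = 0.041575. Accumulating E over each segment gives final E = 1.7212.

G0 X-6.67 Y0.00 Z17.00
G1 X-5.77 Y-3.33 E0.1434
G1 X-3.33 Y-5.77 E0.2869
G1 X0.00 Y-6.67 E0.4303
G1 X3.33 Y-5.77 E0.5737
G1 X5.77 Y-3.33 E0.7172
G1 X6.67 Y0.00 E0.8606
G1 X5.77 Y3.33 E1.0040
G1 X3.33 Y5.77 E1.1475
G1 X0.00 Y6.67 E1.2909
G1 X-3.33 Y5.77 E1.4343
G1 X-5.77 Y3.33 E1.5777
G1 X-6.67 Y0.00 E1.7212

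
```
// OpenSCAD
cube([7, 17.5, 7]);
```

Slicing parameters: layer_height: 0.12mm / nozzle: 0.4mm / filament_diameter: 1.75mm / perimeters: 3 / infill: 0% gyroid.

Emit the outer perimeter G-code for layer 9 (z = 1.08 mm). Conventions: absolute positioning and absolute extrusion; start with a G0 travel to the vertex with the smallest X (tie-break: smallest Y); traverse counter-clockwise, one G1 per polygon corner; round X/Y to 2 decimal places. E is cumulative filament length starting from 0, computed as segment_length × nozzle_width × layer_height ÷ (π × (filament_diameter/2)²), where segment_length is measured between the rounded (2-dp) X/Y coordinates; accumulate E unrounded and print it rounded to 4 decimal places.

G0 X0.00 Y0.00 Z1.08
G1 X7.00 Y0.00 E0.1397
G1 X7.00 Y17.50 E0.4889
G1 X0.00 Y17.50 E0.6286
G1 X0.00 Y0.00 E0.9778

At z = 1.08 mm: the cube is present — its section is the full 7×17.5 rectangle. The outline is a single polygon with 4 vertices. Extrusion per mm of travel: 0.4 × 0.12 / (π × 0.875²) = 0.019956. Accumulating E over each segment gives final E = 0.9778.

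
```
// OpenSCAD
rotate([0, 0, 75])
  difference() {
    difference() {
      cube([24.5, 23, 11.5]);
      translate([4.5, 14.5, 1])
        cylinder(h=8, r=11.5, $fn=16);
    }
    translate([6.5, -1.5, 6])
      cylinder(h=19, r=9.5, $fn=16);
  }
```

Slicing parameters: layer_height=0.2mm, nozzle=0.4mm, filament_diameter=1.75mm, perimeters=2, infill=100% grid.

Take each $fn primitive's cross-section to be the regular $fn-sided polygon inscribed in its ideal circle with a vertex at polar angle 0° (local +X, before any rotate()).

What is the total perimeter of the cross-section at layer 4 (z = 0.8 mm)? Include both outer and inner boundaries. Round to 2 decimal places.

At z = 0.8 mm: the 24.5×23 cube contributes its full rectangle (perimeter 95.00 mm); the cylinder at (4.5, 14.5) is not intersected at this z (z outside [1, 9]); After the difference (first − rest): none of the subtracted shapes is present at this height, so the 24.5×23 cube is unchanged — boundary = 95.00 mm; the cylinder at (6.5, -1.5) does not reach this height (z outside [6, 25]); Taking the first minus the rest: none of the subtracted shapes is present at this height, so the result so far is unchanged — boundary = 95.00 mm; (whole slice rotated 75° about Z — lengths, areas and connectivity unchanged). Overall, the cross-section is a single solid region. Total boundary length (outer) = 95.00 mm.

95.00 mm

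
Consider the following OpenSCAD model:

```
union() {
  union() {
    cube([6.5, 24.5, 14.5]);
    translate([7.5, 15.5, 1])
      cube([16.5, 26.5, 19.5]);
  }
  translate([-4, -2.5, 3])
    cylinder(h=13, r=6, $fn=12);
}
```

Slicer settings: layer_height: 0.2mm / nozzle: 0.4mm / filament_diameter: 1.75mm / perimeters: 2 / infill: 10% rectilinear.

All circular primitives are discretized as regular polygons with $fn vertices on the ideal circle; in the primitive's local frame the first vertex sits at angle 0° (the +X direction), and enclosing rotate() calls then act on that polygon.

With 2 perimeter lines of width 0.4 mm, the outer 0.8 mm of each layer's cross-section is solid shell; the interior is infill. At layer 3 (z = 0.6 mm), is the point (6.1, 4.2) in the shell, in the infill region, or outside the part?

At z = 0.6 mm: the cube (footprint 6.5×24.5) is included at this height; the cube at (7.5, 15.5) is not intersected at this z (z outside [1, 20.5]); Merging all regions: only the 6.5×24.5 cube is present, so the union is just that shape — 1 connected region; the cylinder at (-4, -2.5) is absent (z outside [3, 16]); Combining (union): only that combined region is present, so the union is just that shape — 1 connected region. Overall, the cross-section is a single solid region. The nearest boundary edge runs (6.50, 0.00)→(6.50, 24.50); distance from the point to it = 0.40 mm. The point is inside the cross-section, 0.40 mm from the nearest boundary — within the 0.8 mm shell band (2 × 0.4).

shell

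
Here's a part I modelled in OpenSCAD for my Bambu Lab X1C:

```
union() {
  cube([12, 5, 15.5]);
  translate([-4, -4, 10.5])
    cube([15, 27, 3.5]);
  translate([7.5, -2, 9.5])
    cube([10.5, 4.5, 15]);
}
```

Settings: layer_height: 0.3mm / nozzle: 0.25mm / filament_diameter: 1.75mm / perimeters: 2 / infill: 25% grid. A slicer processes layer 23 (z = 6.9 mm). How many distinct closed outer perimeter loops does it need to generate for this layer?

At z = 6.9 mm: the cube is present — its section is the full 12×5 rectangle; the cube at (-4, -4) is not intersected at this z (z outside [10.5, 14]); the cube at (7.5, -2) is absent (z outside [9.5, 24.5]); Taking the union: only the 12×5 cube is present, so the union is just that shape — 1 connected region. The result has 1 disconnected region.

1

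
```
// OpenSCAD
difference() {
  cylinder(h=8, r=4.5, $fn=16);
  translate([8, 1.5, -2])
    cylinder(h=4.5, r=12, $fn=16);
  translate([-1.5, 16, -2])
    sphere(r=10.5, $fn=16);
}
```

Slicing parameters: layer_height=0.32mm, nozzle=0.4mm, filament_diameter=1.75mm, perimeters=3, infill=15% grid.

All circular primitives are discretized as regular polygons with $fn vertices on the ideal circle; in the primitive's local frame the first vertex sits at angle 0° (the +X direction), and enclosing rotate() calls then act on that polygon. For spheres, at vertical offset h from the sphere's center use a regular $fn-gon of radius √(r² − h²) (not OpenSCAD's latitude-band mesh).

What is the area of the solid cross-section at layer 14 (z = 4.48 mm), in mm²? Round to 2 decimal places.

61.99 mm²

At z = 4.48 mm: the r=4.5 cylinder contributes a regular 16-gon of circumradius 4.5 (area = (16/2)·4.500²·sin(360°/16) = 61.99 mm²); the cylinder at (8, 1.5) is absent (z outside [-2, 2.5]); the r=10.5 sphere at (-1.5, 16) contributes a regular 16-gon of circumradius √(10.5²−6.48²) = 8.262 (area = (16/2)·8.262²·sin(360°/16) = 208.97 mm²); Taking the first minus the rest: starting from the r=4.5 cylinder (61.99 mm²), the r=10.5 sphere at (-1.5, 16) misses the remaining region (no effect) — area = 61.99 mm². Overall, the cross-section is a single solid region. Net area = 61.99 mm².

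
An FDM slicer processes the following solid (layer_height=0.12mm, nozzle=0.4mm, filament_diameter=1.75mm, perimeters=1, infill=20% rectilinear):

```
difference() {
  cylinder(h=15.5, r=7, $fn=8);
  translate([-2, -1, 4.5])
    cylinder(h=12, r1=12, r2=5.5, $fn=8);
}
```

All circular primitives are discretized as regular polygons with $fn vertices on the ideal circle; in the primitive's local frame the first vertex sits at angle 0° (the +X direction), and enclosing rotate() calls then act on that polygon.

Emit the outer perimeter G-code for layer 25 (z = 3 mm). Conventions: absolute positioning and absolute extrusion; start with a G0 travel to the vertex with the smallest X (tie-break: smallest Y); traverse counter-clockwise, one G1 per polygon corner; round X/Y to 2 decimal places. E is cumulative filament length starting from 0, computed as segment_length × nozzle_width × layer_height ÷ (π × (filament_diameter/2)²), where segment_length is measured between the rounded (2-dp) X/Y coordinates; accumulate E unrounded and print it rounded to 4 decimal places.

At z = 3 mm: the cylinder: section is a regular 8-gon, circumradius r=7; the cone at (-2, -1) is not intersected at this z (z outside [4.5, 16.5]); Taking the first minus the rest: none of the subtracted shapes is present at this height, so the r=7 cylinder is unchanged — 1 connected region. The outline is a single polygon with 8 vertices. Extrusion per mm of travel: 0.4 × 0.12 / (π × 0.875²) = 0.019956. Accumulating E over each segment gives final E = 0.8554.

G0 X-7.00 Y0.00 Z3.00
G1 X-4.95 Y-4.95 E0.1069
G1 X0.00 Y-7.00 E0.2138
G1 X4.95 Y-4.95 E0.3208
G1 X7.00 Y0.00 E0.4277
G1 X4.95 Y4.95 E0.5346
G1 X0.00 Y7.00 E0.6415
G1 X-4.95 Y4.95 E0.7484
G1 X-7.00 Y0.00 E0.8554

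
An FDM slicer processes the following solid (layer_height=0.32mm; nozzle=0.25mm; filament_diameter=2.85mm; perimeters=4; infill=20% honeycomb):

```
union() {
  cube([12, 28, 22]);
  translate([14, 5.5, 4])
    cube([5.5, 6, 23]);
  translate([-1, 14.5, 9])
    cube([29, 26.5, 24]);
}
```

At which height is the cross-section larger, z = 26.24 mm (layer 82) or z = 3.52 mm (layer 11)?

Layer 82 (z = 26.24): the cube is not intersected at this z (z outside [0, 22]); the cube at (14, 5.5) is present — its section is the full 5.5×6 rectangle (area 33.00 mm²); the cube at (-1, 14.5) is present — its section is the full 29×26.5 rectangle (area 768.50 mm²); Merging all regions: the 2 present regions are separate (no shared area or edge), so areas and boundary lengths simply add and each stays a separate island — area = 801.50 mm². So its area = 801.50 mm². Layer 11 (z = 3.52): the 12×28 cube contributes its full rectangle (area 336.00 mm²); the cube at (14, 5.5) does not reach this height (z outside [4, 27]); the cube at (-1, 14.5) is absent (z outside [9, 33]); Merging all regions: only the 12×28 cube is present, so the union is just that shape — area = 336.00 mm². So its area = 336.00 mm². Layer 82 is larger (801.50 vs 336.00 mm²).

layer 82 (z = 26.24 mm)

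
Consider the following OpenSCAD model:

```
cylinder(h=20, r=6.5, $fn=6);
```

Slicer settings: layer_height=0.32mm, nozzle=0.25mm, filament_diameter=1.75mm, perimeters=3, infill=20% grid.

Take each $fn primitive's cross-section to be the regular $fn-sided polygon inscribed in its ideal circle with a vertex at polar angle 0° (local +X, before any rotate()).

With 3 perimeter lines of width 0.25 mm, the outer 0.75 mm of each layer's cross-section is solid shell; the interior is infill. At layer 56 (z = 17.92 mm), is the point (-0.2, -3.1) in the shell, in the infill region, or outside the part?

infill

At z = 17.92 mm: the r=6.5 cylinder contributes a regular 6-gon of circumradius 6.5. Overall, the cross-section is a single solid region. The nearest boundary edge runs (-3.25, -5.63)→(3.25, -5.63); distance from the point to it = 2.53 mm. The point is inside the cross-section and 2.53 mm from the nearest boundary — more than the 0.75 mm shell width (3 × 0.25), so it's in the infill interior.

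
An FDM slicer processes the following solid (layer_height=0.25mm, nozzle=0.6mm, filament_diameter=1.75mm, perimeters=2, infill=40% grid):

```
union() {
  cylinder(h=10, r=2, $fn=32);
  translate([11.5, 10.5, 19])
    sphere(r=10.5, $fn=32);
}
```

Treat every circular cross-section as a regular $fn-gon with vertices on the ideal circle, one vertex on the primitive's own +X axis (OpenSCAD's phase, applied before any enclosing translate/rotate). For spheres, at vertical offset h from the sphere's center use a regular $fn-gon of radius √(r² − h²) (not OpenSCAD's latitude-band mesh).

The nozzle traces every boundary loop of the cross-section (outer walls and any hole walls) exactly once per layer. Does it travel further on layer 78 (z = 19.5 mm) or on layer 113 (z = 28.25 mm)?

layer 78 (z = 19.5 mm)

Layer 78 (z = 19.5): the cylinder is not intersected at this z (z outside [0, 10]); the r=10.5 sphere at (11.5, 10.5) contributes a regular 32-gon of circumradius √(10.5²−0.5²) = 10.488 (perimeter = 2·32·10.488·sin(180°/32) = 65.79 mm); Combining (union): only the r=10.5 sphere at (11.5, 10.5) is present, so the union is just that shape — boundary = 65.79 mm. So its perimeter = 65.79 mm. Layer 113 (z = 28.25): the cylinder is not intersected at this z (z outside [0, 10]); the sphere at (11.5, 10.5): section is a regular 32-gon, circumradius = √(r²−h²) = √(10.5²−9.25²) = 4.969 (perimeter = 2·32·4.969·sin(180°/32) = 31.17 mm); Taking the union: only the r=10.5 sphere at (11.5, 10.5) is present, so the union is just that shape — boundary = 31.17 mm. So its perimeter = 31.17 mm. Layer 78 is larger (65.79 vs 31.17 mm).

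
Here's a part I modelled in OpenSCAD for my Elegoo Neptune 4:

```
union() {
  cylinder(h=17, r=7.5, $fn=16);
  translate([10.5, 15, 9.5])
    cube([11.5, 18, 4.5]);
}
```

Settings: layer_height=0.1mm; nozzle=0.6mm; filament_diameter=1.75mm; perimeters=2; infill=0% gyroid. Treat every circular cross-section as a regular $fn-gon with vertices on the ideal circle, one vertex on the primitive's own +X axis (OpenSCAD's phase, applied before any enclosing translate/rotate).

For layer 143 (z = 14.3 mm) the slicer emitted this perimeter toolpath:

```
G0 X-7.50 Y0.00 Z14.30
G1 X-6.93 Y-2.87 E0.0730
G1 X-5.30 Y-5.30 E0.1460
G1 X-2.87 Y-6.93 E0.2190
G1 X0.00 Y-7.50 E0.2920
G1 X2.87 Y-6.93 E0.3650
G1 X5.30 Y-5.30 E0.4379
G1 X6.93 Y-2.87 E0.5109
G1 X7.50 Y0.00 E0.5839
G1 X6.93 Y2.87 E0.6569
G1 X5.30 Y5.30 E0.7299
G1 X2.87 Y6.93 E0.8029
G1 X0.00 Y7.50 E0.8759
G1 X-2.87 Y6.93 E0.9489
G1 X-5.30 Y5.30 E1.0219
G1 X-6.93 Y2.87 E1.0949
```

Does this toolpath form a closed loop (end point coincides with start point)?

Start point (G0): (-7.50, 0.00). End point (last G1): the path does not return to the start — open.

no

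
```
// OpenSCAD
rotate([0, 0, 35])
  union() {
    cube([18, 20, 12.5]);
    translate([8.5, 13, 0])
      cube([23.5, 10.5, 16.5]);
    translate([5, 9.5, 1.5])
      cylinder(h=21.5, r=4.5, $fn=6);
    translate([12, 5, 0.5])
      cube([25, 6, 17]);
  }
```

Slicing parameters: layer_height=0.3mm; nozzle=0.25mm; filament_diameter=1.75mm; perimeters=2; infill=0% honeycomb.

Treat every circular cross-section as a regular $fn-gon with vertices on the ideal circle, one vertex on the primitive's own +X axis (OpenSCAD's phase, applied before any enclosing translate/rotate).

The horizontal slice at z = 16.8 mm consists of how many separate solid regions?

2

At z = 16.8 mm: the cube is not intersected at this z (z outside [0, 12.5]); the cube at (8.5, 13) does not reach this height (z outside [0, 16.5]); the r=4.5 cylinder at (5, 9.5) contributes a regular 6-gon of circumradius 4.5; the cube at (12, 5) is present — its section is the full 25×6 rectangle; Combining (union): the 2 present regions are separate (no shared area or edge), so areas and boundary lengths simply add and each stays a separate island — 2 connected regions; (whole slice rotated 35° about Z — lengths, areas and connectivity unchanged). The result has 2 disconnected regions.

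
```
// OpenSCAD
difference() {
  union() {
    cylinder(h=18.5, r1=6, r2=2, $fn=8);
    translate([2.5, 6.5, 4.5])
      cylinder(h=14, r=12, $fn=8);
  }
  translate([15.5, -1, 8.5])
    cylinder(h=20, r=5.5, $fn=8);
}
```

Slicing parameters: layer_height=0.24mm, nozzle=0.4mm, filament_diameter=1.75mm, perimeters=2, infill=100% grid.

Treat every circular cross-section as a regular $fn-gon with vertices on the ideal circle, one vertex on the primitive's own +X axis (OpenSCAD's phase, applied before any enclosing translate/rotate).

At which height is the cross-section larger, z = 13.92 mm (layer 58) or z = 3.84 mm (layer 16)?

layer 58 (z = 13.92 mm)

Layer 58 (z = 13.92): the cone contributes a regular 8-gon of circumradius 2.990 (interpolated between r1=6 and r2=2 at t=0.752) (area = (8/2)·2.990²·sin(360°/8) = 25.29 mm²); the r=12 cylinder at (2.5, 6.5) contributes a regular 8-gon of circumradius 12 (area = (8/2)·12.000²·sin(360°/8) = 407.29 mm²); Combining (union): the cone lies entirely inside the r=12 cylinder at (2.5, 6.5), so the union is just the r=12 cylinder at (2.5, 6.5) — area = 407.29 mm²; the r=5.5 cylinder at (15.5, -1) contributes a regular 8-gon of circumradius 5.5 (area = (8/2)·5.500²·sin(360°/8) = 85.56 mm²); Taking the first minus the rest: starting from that combined region (407.29 mm²), the r=5.5 cylinder at (15.5, -1) partially overlaps it — only the 6.93 mm² overlap (of its 85.56 mm²) is removed, clipping the outline — area = 400.36 mm². So its area = 400.36 mm². Layer 16 (z = 3.84): the cone: at t=0.208 of its height the radius interpolates to r₁+(r₂−r₁)t = 5.170, giving a regular 8-gon of that circumradius (area = (8/2)·5.170²·sin(360°/8) = 75.59 mm²); the cylinder at (2.5, 6.5) is not intersected at this z (z outside [4.5, 18.5]); Combining (union): only the cone is present, so the union is just that shape — area = 75.59 mm²; the cylinder at (15.5, -1) does not reach this height (z outside [8.5, 28.5]); After the difference (first − rest): none of the subtracted shapes is present at this height, so that combined region is unchanged — area = 75.59 mm². So its area = 75.59 mm². Layer 58 is larger (400.36 vs 75.59 mm²).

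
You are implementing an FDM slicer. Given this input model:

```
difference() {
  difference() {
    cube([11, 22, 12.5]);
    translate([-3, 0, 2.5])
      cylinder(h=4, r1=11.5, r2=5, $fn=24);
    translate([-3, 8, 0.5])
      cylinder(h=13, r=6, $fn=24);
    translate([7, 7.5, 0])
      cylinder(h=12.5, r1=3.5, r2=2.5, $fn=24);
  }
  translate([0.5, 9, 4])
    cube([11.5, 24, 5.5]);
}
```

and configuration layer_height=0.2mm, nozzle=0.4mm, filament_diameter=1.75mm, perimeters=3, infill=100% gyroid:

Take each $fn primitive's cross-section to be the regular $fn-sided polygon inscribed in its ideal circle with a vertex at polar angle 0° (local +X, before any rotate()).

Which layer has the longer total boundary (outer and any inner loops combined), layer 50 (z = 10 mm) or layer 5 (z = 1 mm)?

layer 5 (z = 1 mm)

Layer 50 (z = 10): the 11×22 cube contributes its full rectangle (perimeter 66.00 mm); the cone at (-3, 0) is absent (z outside [2.5, 6.5]); the r=6 cylinder at (-3, 8) gives a regular 24-gon of circumradius 6 (constant along its height) (perimeter = 2·24·6.000·sin(180°/24) = 37.59 mm); the cone at (7, 7.5) (r1=3.5→r2=2.5) has section circumradius 2.700 here — a regular 24-gon (perimeter = 2·24·2.700·sin(180°/24) = 16.92 mm); Taking the first minus the rest: starting from the 11×22 cube, the r=6 cylinder at (-3, 8) partially overlaps it — only the 21.68 mm² overlap (of its 111.81 mm²) is removed, clipping the outline; the cone at (7, 7.5) lies wholly inside it (removes its full 22.64 mm² and its 16.92 mm outline becomes a hole wall) — boundary (outer + 1 inner loop) = 85.05 mm; the cube at (0.5, 9) is absent (z outside [4, 9.5]); After the difference (first − rest): none of the subtracted shapes is present at this height, so that combined region is unchanged — boundary (outer + 1 inner loop) = 85.05 mm. So its perimeter = 85.05 mm. Layer 5 (z = 1): the cube (footprint 11×22) is included at this height (perimeter 66.00 mm); the cone at (-3, 0) is not intersected at this z (z outside [2.5, 6.5]); the r=6 cylinder at (-3, 8) contributes a regular 24-gon of circumradius 6 (perimeter = 2·24·6.000·sin(180°/24) = 37.59 mm); the cone at (7, 7.5) (r1=3.5→r2=2.5) has section circumradius 3.420 here — a regular 24-gon (perimeter = 2·24·3.420·sin(180°/24) = 21.43 mm); After the difference (first − rest): starting from the 11×22 cube, the r=6 cylinder at (-3, 8) partially overlaps it — only the 21.68 mm² overlap (of its 111.81 mm²) is removed, clipping the outline; the cone at (7, 7.5) lies wholly inside it (removes its full 36.33 mm² and its 21.43 mm outline becomes a hole wall) — boundary (outer + 1 inner loop) = 89.57 mm; the cube at (0.5, 9) is absent (z outside [4, 9.5]); Subtracting the remaining from the first: none of the subtracted shapes is present at this height, so that combined region is unchanged — boundary (outer + 1 inner loop) = 89.57 mm. So its perimeter = 89.57 mm. Layer 5 is larger (89.57 vs 85.05 mm).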